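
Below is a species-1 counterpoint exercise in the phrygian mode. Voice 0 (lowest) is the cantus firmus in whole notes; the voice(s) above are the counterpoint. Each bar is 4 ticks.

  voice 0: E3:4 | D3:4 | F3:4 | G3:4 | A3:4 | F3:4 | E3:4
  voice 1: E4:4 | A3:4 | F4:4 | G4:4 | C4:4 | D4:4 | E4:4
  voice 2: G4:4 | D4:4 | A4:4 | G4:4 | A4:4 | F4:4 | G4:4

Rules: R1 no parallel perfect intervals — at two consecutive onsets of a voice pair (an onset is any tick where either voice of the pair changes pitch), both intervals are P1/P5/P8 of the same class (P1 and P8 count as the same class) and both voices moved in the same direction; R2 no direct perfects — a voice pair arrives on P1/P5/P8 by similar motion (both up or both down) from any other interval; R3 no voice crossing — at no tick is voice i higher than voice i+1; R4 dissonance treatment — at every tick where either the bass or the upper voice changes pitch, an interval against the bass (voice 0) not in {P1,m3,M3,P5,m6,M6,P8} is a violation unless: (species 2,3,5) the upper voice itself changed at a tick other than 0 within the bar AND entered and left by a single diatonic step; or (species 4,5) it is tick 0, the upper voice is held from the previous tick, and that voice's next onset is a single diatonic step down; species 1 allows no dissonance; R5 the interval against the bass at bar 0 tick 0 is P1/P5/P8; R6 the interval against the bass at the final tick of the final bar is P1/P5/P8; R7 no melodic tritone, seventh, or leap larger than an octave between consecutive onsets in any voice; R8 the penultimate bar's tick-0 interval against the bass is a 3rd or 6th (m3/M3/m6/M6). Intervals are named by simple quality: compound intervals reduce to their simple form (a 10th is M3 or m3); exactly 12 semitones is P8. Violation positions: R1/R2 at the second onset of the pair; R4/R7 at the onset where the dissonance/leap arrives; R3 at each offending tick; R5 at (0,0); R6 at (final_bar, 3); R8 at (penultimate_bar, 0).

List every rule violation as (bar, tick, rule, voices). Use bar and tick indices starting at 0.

(0, 0, R5, (0, 2))
(1, 0, R2, (0, 1))
(1, 0, R2, (0, 2))
(2, 0, R2, (0, 1))
(3, 0, R1, (0, 1))
(4, 0, R1, (0, 2))
(5, 0, R1, (0, 2))
(5, 0, R8, (0, 2))
(6, 3, R6, (0, 2))

bar 0: v0=E3 v1=E4 v2=G4 downbeat m3
bar 1: v0=D3 v1=A3 v2=D4 downbeat P8
bar 2: v0=F3 v1=F4 v2=A4 downbeat M3
bar 3: v0=G3 v1=G4 v2=G4 downbeat P8
bar 4: v0=A3 v1=C4 v2=A4 downbeat P8
bar 5: v0=F3 v1=D4 v2=F4 downbeat P8
bar 6: v0=E3 v1=E4 v2=G4 downbeat m3
  -> R5 @ bar 0 tick 0 v(0, 2): opens on m3
  -> R2 @ bar 1 tick 0 v(0, 1): E3/E4 P8 -> D3/A3 P5 similar
  -> R2 @ bar 1 tick 0 v(0, 2): E3/G4 m3 -> D3/D4 P8 similar
  -> R2 @ bar 2 tick 0 v(0, 1): D3/A3 P5 -> F3/F4 P8 similar
  -> R1 @ bar 3 tick 0 v(0, 1): F3/F4 P8 -> G3/G4 P8 similar
  -> R1 @ bar 4 tick 0 v(0, 2): G3/G4 P8 -> A3/A4 P8 similar
  -> R1 @ bar 5 tick 0 v(0, 2): A3/A4 P8 -> F3/F4 P8 similar
  -> R8 @ bar 5 tick 0 v(0, 2): penult P8 not 3rd/6th
  -> R6 @ bar 6 tick 3 v(0, 2): closes on m3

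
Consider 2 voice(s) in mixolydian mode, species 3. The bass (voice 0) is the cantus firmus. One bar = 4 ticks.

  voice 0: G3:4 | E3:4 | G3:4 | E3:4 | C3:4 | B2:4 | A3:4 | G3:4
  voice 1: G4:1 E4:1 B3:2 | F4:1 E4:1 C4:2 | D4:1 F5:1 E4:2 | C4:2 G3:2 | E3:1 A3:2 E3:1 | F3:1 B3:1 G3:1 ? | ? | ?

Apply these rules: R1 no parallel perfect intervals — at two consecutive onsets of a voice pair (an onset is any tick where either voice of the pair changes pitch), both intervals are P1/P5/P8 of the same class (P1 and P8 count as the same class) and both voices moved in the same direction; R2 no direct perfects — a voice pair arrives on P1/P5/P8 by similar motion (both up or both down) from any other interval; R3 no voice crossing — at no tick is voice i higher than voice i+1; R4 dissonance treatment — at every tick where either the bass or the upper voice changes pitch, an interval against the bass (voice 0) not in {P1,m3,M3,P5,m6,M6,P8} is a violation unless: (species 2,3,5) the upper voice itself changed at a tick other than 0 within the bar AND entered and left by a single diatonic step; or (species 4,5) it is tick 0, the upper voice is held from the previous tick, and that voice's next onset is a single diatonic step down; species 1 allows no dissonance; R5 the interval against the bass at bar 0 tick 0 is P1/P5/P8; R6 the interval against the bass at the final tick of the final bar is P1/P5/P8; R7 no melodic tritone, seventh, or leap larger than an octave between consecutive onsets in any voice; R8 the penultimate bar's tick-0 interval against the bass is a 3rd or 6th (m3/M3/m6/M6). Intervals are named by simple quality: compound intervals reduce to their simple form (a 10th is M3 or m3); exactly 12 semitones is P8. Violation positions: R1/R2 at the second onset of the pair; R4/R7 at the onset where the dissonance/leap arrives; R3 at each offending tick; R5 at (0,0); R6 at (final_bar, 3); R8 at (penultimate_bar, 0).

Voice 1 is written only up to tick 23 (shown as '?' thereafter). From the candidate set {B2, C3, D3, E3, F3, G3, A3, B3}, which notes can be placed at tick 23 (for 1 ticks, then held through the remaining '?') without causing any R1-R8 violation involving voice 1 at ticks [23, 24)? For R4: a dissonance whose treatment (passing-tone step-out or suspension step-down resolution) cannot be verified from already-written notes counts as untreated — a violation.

{B2, B3, D3, G3}

B2: legal
C3: violates R4
D3: legal
E3: violates R4
F3: violates R4
G3: legal
A3: violates R4
B3: legal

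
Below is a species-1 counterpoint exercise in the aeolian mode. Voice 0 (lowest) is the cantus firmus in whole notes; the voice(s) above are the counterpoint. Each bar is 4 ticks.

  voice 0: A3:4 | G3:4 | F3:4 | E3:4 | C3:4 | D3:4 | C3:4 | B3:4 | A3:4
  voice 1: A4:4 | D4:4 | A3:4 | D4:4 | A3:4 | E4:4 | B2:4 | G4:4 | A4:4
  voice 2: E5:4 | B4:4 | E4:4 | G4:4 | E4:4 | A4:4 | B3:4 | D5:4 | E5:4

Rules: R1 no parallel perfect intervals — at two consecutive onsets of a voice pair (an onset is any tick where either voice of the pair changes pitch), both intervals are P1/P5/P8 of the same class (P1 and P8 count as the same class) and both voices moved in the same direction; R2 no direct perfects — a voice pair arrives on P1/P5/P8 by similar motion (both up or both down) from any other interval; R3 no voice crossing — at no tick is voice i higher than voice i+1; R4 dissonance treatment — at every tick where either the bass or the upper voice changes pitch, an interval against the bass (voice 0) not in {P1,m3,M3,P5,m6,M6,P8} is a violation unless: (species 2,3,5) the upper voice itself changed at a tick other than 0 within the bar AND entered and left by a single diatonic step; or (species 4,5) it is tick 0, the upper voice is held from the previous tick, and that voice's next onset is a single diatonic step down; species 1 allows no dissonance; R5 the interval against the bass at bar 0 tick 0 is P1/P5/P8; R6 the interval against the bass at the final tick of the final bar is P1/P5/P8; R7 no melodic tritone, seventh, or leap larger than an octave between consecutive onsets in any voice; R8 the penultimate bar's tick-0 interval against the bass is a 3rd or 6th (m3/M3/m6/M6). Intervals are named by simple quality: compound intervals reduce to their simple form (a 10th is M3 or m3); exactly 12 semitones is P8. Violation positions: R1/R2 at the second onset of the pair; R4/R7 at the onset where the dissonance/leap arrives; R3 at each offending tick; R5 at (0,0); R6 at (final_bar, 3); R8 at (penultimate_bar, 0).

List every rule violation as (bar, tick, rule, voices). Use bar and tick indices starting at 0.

(1, 0, R2, (0, 1))
(2, 0, R2, (1, 2))
(2, 0, R4, (0, 2))
(3, 0, R4, (0, 1))
(4, 0, R2, (1, 2))
(5, 0, R2, (0, 2))
(5, 0, R4, (0, 1))
(6, 0, R2, (1, 2))
(6, 0, R3, (0, 1))
(6, 0, R4, (0, 1))
(6, 0, R4, (0, 2))
(6, 0, R7, (1,))
(6, 0, R7, (2,))
(6, 1, R3, (0, 1))
(6, 2, R3, (0, 1))
(6, 3, R3, (0, 1))
(7, 0, R2, (1, 2))
(7, 0, R7, (0,))
(7, 0, R7, (1,))
(7, 0, R7, (2,))
(8, 0, R1, (1, 2))

bar 0: v0=A3 v1=A4 v2=E5 downbeat P5
bar 1: v0=G3 v1=D4 v2=B4 downbeat M3
bar 2: v0=F3 v1=A3 v2=E4 downbeat M7
bar 3: v0=E3 v1=D4 v2=G4 downbeat m3
bar 4: v0=C3 v1=A3 v2=E4 downbeat M3
bar 5: v0=D3 v1=E4 v2=A4 downbeat P5
bar 6: v0=C3 v1=B2 v2=B3 downbeat M7
bar 7: v0=B3 v1=G4 v2=D5 downbeat m3
bar 8: v0=A3 v1=A4 v2=E5 downbeat P5
  -> R2 @ bar 1 tick 0 v(0, 1): A3/A4 P8 -> G3/D4 P5 similar
  -> R2 @ bar 2 tick 0 v(1, 2): D4/B4 M6 -> A3/E4 P5 similar
  -> R4 @ bar 2 tick 0 v(0, 2): F3/E4 M7 untreated
  -> R4 @ bar 3 tick 0 v(0, 1): E3/D4 m7 untreated
  -> R2 @ bar 4 tick 0 v(1, 2): D4/G4 P4 -> A3/E4 P5 similar
  -> R2 @ bar 5 tick 0 v(0, 2): C3/E4 M3 -> D3/A4 P5 similar
  -> R4 @ bar 5 tick 0 v(0, 1): D3/E4 M2 untreated
  -> R2 @ bar 6 tick 0 v(1, 2): E4/A4 P4 -> B2/B3 P8 similar
  -> R3 @ bar 6 tick 0 v(0, 1): C3 above B2
  -> R4 @ bar 6 tick 0 v(0, 1): C3/B2 m2 untreated
  -> R4 @ bar 6 tick 0 v(0, 2): C3/B3 M7 untreated
  -> R7 @ bar 6 tick 0 v(1,): E4->B2 leap 17st
  -> R7 @ bar 6 tick 0 v(2,): A4->B3 leap 10st
  -> R3 @ bar 6 tick 1 v(0, 1): C3 above B2
  -> R3 @ bar 6 tick 2 v(0, 1): C3 above B2
  -> R3 @ bar 6 tick 3 v(0, 1): C3 above B2
  -> R2 @ bar 7 tick 0 v(1, 2): B2/B3 P8 -> G4/D5 P5 similar
  -> R7 @ bar 7 tick 0 v(0,): C3->B3 leap 11st
  -> R7 @ bar 7 tick 0 v(1,): B2->G4 leap 20st
  -> R7 @ bar 7 tick 0 v(2,): B3->D5 leap 15st
  -> R1 @ bar 8 tick 0 v(1, 2): G4/D5 P5 -> A4/E5 P5 similar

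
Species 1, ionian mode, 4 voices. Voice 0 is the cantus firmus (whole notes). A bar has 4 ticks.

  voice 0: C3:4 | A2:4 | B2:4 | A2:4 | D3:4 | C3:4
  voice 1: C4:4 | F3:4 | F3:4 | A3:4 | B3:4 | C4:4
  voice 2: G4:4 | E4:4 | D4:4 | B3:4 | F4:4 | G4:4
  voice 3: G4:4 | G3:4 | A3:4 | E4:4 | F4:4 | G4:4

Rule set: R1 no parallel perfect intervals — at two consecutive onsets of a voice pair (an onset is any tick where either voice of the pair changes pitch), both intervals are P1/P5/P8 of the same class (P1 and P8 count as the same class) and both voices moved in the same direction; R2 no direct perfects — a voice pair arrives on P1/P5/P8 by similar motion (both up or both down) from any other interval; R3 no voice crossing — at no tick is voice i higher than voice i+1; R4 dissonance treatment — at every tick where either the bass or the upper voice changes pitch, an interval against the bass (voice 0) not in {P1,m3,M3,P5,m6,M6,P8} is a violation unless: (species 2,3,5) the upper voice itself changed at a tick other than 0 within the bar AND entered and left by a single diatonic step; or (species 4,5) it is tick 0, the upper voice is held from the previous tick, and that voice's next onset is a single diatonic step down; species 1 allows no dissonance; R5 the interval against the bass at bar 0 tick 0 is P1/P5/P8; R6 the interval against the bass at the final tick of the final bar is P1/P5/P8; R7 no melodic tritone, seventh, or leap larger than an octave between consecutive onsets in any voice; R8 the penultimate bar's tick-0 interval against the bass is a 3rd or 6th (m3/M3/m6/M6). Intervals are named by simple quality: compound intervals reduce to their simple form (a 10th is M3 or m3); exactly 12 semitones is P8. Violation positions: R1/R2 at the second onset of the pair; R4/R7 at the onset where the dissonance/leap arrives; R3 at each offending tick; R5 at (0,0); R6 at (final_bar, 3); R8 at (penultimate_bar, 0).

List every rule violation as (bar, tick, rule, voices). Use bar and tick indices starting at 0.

(1, 0, R1, (0, 2))
(1, 0, R3, (2, 3))
(1, 0, R4, (0, 3))
(1, 1, R3, (2, 3))
(1, 2, R3, (2, 3))
(1, 3, R3, (2, 3))
(2, 0, R3, (2, 3))
(2, 0, R4, (0, 1))
(2, 0, R4, (0, 3))
(2, 1, R3, (2, 3))
(2, 2, R3, (2, 3))
(2, 3, R3, (2, 3))
(3, 0, R2, (1, 3))
(3, 0, R4, (0, 2))
(4, 0, R2, (2, 3))
(4, 0, R7, (2,))
(5, 0, R1, (2, 3))
(5, 0, R2, (1, 2))
(5, 0, R2, (1, 3))

bar 0: v0=C3 v1=C4 v2=G4 v3=G4 downbeat P5
bar 1: v0=A2 v1=F3 v2=E4 v3=G3 downbeat m7
bar 2: v0=B2 v1=F3 v2=D4 v3=A3 downbeat m7
bar 3: v0=A2 v1=A3 v2=B3 v3=E4 downbeat P5
bar 4: v0=D3 v1=B3 v2=F4 v3=F4 downbeat m3
bar 5: v0=C3 v1=C4 v2=G4 v3=G4 downbeat P5
  -> R1 @ bar 1 tick 0 v(0, 2): C3/G4 P5 -> A2/E4 P5 similar
  -> R3 @ bar 1 tick 0 v(2, 3): E4 above G3
  -> R4 @ bar 1 tick 0 v(0, 3): A2/G3 m7 untreated
  -> R3 @ bar 1 tick 1 v(2, 3): E4 above G3
  -> R3 @ bar 1 tick 2 v(2, 3): E4 above G3
  -> R3 @ bar 1 tick 3 v(2, 3): E4 above G3
  -> R3 @ bar 2 tick 0 v(2, 3): D4 above A3
  -> R4 @ bar 2 tick 0 v(0, 1): B2/F3 TT untreated
  -> R4 @ bar 2 tick 0 v(0, 3): B2/A3 m7 untreated
  -> R3 @ bar 2 tick 1 v(2, 3): D4 above A3
  -> R3 @ bar 2 tick 2 v(2, 3): D4 above A3
  -> R3 @ bar 2 tick 3 v(2, 3): D4 above A3
  -> R2 @ bar 3 tick 0 v(1, 3): F3/A3 M3 -> A3/E4 P5 similar
  -> R4 @ bar 3 tick 0 v(0, 2): A2/B3 M2 untreated
  -> R2 @ bar 4 tick 0 v(2, 3): B3/E4 P4 -> F4/F4 P1 similar
  -> R7 @ bar 4 tick 0 v(2,): B3->F4 leap 6st
  -> R1 @ bar 5 tick 0 v(2, 3): F4/F4 P1 -> G4/G4 P1 similar
  -> R2 @ bar 5 tick 0 v(1, 2): B3/F4 TT -> C4/G4 P5 similar
  -> R2 @ bar 5 tick 0 v(1, 3): B3/F4 TT -> C4/G4 P5 similar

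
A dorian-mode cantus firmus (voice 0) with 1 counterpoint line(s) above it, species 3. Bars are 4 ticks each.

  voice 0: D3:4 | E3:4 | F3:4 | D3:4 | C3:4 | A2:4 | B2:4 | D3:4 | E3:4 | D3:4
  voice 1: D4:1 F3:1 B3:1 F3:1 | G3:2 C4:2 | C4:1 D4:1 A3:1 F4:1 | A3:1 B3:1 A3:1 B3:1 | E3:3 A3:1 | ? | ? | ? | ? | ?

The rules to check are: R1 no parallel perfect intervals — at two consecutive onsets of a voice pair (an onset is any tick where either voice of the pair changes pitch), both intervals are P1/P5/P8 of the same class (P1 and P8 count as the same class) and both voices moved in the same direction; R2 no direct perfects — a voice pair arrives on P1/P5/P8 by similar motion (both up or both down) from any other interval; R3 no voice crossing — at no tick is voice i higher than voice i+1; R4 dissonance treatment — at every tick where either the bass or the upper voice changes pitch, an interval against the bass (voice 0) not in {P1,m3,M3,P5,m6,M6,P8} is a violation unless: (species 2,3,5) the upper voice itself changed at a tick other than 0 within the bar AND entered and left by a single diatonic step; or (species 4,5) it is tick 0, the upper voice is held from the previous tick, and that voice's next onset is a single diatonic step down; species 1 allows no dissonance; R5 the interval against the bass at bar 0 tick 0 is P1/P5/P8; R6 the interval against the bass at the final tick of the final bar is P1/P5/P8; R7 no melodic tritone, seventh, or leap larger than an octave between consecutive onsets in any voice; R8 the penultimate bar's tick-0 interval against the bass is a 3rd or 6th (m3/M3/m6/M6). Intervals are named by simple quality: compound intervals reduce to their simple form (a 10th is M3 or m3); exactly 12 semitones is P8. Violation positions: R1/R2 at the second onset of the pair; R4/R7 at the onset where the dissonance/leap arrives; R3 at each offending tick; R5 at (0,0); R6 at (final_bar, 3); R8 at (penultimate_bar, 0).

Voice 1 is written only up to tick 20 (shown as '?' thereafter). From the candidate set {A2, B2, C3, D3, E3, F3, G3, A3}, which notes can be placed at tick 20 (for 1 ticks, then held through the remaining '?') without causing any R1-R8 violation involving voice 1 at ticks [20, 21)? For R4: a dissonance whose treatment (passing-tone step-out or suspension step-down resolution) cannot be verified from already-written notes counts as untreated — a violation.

{A3, C3, F3}

A2: violates R2
B2: violates R4,R7
C3: legal
D3: violates R4
E3: violates R2
F3: legal
G3: violates R4
A3: legal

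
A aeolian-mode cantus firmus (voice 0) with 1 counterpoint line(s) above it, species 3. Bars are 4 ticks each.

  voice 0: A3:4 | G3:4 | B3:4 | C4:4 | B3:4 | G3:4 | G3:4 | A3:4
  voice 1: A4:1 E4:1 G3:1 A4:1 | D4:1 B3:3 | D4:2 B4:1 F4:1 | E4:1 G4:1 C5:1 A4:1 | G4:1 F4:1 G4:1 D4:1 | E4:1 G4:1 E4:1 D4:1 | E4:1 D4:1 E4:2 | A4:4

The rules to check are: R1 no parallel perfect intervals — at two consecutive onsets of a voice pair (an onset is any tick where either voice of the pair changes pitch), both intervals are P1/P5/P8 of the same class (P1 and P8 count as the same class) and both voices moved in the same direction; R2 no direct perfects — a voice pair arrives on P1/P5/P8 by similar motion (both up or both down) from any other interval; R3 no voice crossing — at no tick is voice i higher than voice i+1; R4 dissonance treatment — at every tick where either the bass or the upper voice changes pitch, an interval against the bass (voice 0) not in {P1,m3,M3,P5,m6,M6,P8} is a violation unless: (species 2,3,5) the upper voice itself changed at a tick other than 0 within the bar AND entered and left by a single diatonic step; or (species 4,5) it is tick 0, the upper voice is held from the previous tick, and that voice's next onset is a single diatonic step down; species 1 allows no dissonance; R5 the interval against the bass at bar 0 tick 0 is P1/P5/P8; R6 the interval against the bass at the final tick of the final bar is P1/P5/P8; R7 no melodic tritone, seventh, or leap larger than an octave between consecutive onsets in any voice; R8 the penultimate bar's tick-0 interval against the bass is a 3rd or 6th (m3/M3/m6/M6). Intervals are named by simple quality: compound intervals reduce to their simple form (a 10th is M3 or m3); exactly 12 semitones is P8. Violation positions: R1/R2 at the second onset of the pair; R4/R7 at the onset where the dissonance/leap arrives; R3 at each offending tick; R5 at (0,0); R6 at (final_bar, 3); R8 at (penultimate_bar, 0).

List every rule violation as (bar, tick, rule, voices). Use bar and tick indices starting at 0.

bar 0: v0=A3 v1=A4 downbeat P8
bar 1: v0=G3 v1=D4 downbeat P5
bar 2: v0=B3 v1=D4 downbeat m3
bar 3: v0=C4 v1=E4 downbeat M3
bar 4: v0=B3 v1=G4 downbeat m6
bar 5: v0=G3 v1=E4 downbeat M6
bar 6: v0=G3 v1=E4 downbeat M6
bar 7: v0=A3 v1=A4 downbeat P8
  -> R3 @ bar 0 tick 2 v(0, 1): A3 above G3
  -> R4 @ bar 0 tick 2 v(0, 1): A3/G3 M2 untreated
  -> R7 @ bar 0 tick 3 v(1,): G3->A4 leap 14st
  -> R2 @ bar 1 tick 0 v(0, 1): A3/A4 P8 -> G3/D4 P5 similar
  -> R4 @ bar 2 tick 3 v(0, 1): B3/F4 TT untreated
  -> R7 @ bar 2 tick 3 v(1,): B4->F4 leap 6st
  -> R2 @ bar 7 tick 0 v(0, 1): G3/E4 M6 -> A3/A4 P8 similar

(0, 2, R3, (0, 1))
(0, 2, R4, (0, 1))
(0, 3, R7, (1,))
(1, 0, R2, (0, 1))
(2, 3, R4, (0, 1))
(2, 3, R7, (1,))
(7, 0, R2, (0, 1))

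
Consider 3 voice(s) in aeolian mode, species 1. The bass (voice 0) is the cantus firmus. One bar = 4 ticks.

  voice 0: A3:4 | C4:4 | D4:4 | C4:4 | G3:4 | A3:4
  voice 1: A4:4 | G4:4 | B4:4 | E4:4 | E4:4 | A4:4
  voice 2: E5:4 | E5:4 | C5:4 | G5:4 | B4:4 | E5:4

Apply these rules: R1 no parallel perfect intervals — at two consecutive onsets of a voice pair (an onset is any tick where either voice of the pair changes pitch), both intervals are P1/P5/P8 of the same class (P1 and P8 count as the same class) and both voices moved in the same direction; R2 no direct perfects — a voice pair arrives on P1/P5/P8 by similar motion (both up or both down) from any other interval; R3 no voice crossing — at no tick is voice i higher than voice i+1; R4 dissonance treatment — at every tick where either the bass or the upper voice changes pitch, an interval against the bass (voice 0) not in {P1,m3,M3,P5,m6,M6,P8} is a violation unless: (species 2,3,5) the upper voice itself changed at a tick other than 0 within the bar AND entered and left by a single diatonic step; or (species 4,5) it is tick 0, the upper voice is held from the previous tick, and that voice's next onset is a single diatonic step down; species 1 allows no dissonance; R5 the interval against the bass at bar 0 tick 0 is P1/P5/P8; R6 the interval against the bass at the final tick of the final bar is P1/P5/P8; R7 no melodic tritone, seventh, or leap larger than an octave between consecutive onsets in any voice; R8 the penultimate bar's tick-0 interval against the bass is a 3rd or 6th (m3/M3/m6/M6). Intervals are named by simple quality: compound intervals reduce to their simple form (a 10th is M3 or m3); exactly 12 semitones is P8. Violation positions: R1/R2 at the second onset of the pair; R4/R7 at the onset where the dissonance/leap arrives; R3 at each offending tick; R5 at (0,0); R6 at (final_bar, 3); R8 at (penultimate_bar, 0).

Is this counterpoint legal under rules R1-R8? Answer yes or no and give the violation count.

No (4 violations)

bar 0: v0=A3 v1=A4 v2=E5 (P5)
bar 1: v0=C4 v1=G4 v2=E5 (M3)
bar 2: v0=D4 v1=B4 v2=C5 (m7)
bar 3: v0=C4 v1=E4 v2=G5 (P5)
bar 4: v0=G3 v1=E4 v2=B4 (M3)
bar 5: v0=A3 v1=A4 v2=E5 (P5)
  R4 @ bar2.0: D4/C5 m7 untreated
  R1 @ bar5.0: E4/B4 P5 -> A4/E5 P5 similar
  R2 @ bar5.0: G3/E4 M6 -> A3/A4 P8 similar
  R2 @ bar5.0: G3/B4 M3 -> A3/E5 P5 similar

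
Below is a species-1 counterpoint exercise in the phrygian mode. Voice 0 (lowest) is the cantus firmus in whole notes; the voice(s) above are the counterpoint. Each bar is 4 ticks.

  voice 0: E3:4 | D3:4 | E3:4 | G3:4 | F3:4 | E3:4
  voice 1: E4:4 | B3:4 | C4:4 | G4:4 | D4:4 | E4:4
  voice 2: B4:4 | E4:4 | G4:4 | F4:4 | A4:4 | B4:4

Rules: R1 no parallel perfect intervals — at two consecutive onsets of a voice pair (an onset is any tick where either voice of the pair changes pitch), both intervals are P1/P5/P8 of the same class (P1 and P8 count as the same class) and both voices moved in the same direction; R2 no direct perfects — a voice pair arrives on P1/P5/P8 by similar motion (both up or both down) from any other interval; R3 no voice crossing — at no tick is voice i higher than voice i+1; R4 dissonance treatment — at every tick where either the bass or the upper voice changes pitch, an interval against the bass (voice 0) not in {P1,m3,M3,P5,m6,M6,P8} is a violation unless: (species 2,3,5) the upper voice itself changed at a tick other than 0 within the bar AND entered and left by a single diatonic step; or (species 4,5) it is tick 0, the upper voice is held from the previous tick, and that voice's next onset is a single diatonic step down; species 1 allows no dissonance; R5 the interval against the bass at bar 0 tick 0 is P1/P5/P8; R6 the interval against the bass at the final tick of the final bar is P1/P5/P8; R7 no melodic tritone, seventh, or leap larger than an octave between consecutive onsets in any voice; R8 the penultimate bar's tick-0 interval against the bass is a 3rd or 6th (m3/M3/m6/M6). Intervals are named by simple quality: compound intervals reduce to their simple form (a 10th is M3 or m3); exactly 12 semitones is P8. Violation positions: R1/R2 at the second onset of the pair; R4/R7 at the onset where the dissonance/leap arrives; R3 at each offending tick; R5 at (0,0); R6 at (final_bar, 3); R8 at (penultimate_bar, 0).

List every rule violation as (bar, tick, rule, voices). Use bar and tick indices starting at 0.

bar 0: v0=E3 v1=E4 v2=B4 downbeat P5
bar 1: v0=D3 v1=B3 v2=E4 downbeat M2
bar 2: v0=E3 v1=C4 v2=G4 downbeat m3
bar 3: v0=G3 v1=G4 v2=F4 downbeat m7
bar 4: v0=F3 v1=D4 v2=A4 downbeat M3
bar 5: v0=E3 v1=E4 v2=B4 downbeat P5
  -> R4 @ bar 1 tick 0 v(0, 2): D3/E4 M2 untreated
  -> R2 @ bar 2 tick 0 v(1, 2): B3/E4 P4 -> C4/G4 P5 similar
  -> R2 @ bar 3 tick 0 v(0, 1): E3/C4 m6 -> G3/G4 P8 similar
  -> R3 @ bar 3 tick 0 v(1, 2): G4 above F4
  -> R4 @ bar 3 tick 0 v(0, 2): G3/F4 m7 untreated
  -> R3 @ bar 3 tick 1 v(1, 2): G4 above F4
  -> R3 @ bar 3 tick 2 v(1, 2): G4 above F4
  -> R3 @ bar 3 tick 3 v(1, 2): G4 above F4
  -> R1 @ bar 5 tick 0 v(1, 2): D4/A4 P5 -> E4/B4 P5 similar

(1, 0, R4, (0, 2))
(2, 0, R2, (1, 2))
(3, 0, R2, (0, 1))
(3, 0, R3, (1, 2))
(3, 0, R4, (0, 2))
(3, 1, R3, (1, 2))
(3, 2, R3, (1, 2))
(3, 3, R3, (1, 2))
(5, 0, R1, (1, 2))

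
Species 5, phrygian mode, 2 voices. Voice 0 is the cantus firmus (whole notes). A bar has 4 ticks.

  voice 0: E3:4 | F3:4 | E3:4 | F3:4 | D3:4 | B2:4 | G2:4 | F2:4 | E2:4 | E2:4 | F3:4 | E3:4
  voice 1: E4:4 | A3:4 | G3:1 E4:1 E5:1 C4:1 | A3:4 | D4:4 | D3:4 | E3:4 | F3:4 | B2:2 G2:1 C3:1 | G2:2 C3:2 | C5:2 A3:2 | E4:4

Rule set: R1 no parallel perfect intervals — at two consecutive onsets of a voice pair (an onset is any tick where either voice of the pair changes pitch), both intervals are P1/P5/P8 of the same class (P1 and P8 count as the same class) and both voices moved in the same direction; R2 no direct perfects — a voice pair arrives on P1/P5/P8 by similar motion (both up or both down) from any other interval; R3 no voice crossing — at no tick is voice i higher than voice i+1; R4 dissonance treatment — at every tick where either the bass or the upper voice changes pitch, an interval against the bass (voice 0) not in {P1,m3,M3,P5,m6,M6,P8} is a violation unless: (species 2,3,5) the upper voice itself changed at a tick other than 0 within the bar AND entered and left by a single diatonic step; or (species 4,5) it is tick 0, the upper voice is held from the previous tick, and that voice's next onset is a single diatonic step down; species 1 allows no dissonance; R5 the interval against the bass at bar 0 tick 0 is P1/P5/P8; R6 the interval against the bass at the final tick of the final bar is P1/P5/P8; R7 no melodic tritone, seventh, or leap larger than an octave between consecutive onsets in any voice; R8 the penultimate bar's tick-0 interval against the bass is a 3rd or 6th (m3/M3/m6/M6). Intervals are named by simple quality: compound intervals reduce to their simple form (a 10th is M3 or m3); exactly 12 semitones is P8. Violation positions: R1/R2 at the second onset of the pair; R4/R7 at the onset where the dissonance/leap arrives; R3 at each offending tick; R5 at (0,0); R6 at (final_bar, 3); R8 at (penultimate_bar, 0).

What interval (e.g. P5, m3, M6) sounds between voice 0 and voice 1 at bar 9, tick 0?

voice 0=E2 voice 1=G2 -> m3

m3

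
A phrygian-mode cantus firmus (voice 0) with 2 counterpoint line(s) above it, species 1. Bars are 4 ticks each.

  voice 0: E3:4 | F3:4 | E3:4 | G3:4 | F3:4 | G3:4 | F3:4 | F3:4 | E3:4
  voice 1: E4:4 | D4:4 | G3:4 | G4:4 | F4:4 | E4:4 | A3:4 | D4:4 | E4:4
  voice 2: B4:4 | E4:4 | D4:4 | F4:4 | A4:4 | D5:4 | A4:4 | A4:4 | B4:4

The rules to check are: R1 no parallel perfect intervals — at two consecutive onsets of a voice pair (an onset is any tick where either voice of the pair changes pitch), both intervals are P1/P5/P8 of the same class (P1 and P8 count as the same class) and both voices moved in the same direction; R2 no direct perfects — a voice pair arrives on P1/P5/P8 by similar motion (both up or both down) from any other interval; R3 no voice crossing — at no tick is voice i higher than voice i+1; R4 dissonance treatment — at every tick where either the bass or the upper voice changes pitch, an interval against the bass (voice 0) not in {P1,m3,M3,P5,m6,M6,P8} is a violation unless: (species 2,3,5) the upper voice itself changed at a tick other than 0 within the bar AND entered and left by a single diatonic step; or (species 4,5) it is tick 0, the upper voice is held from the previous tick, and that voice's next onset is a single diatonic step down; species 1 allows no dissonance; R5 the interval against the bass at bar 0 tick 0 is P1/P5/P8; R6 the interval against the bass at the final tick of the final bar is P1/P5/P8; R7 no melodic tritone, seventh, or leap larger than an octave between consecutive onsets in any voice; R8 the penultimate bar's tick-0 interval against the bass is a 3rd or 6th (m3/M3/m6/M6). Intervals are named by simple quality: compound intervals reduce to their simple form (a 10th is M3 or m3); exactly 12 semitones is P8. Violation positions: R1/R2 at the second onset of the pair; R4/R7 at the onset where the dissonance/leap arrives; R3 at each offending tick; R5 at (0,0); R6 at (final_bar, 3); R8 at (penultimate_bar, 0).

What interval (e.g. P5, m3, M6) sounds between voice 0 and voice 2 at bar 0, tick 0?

voice 0=E3 voice 2=B4 -> P5

P5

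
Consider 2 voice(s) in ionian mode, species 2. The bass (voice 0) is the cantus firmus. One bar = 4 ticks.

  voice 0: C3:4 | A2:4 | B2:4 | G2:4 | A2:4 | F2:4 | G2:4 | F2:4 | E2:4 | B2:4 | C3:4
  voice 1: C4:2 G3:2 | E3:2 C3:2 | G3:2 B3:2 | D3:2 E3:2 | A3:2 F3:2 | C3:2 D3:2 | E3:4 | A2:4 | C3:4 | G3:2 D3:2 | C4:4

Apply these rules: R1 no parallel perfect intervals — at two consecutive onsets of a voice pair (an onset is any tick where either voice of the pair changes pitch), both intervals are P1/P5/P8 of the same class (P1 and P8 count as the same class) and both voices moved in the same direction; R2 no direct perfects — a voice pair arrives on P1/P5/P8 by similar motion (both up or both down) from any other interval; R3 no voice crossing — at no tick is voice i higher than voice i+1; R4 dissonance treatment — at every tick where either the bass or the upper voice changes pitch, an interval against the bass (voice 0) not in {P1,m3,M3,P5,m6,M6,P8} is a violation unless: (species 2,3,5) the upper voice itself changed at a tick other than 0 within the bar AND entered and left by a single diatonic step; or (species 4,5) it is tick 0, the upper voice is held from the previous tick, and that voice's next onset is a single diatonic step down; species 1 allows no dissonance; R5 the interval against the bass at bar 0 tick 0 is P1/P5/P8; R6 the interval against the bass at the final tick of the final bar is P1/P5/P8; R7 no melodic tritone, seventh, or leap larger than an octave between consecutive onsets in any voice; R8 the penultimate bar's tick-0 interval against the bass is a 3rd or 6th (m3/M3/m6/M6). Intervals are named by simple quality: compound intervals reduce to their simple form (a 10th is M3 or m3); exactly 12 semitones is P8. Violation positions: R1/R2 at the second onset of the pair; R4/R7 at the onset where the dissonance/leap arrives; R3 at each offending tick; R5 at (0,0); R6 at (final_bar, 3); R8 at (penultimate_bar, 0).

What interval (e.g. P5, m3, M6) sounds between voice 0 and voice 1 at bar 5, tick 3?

voice 0=F2 voice 1=D3 -> M6

M6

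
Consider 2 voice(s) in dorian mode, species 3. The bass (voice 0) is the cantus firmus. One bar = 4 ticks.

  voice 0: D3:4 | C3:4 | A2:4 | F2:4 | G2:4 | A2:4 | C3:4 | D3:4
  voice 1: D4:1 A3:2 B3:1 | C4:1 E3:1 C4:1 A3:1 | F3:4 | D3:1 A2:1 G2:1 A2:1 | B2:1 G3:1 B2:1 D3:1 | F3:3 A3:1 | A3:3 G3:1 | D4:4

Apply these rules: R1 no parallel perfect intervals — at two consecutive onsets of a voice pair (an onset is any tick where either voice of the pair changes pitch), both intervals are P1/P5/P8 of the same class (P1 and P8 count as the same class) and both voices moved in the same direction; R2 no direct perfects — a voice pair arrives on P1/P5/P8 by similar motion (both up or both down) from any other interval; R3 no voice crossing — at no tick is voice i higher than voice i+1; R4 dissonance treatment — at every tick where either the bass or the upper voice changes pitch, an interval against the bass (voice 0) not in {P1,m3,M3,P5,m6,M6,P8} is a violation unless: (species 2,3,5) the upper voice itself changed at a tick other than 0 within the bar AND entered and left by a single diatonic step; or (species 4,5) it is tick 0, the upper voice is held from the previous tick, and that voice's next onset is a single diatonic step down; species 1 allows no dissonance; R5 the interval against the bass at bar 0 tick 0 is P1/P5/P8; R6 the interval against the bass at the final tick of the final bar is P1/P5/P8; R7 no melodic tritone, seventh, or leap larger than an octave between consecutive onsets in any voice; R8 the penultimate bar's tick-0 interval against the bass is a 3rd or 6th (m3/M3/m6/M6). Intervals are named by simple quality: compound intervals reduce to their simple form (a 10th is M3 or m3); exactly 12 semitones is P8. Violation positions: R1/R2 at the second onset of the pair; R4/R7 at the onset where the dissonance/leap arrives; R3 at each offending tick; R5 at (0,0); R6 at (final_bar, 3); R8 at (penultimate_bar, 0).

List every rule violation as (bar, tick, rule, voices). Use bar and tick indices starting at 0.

bar 0: v0=D3 v1=D4 downbeat P8
bar 1: v0=C3 v1=C4 downbeat P8
bar 2: v0=A2 v1=F3 downbeat m6
bar 3: v0=F2 v1=D3 downbeat M6
bar 4: v0=G2 v1=B2 downbeat M3
bar 5: v0=A2 v1=F3 downbeat m6
bar 6: v0=C3 v1=A3 downbeat M6
bar 7: v0=D3 v1=D4 downbeat P8
  -> R2 @ bar 7 tick 0 v(0, 1): C3/G3 P5 -> D3/D4 P8 similar

(7, 0, R2, (0, 1))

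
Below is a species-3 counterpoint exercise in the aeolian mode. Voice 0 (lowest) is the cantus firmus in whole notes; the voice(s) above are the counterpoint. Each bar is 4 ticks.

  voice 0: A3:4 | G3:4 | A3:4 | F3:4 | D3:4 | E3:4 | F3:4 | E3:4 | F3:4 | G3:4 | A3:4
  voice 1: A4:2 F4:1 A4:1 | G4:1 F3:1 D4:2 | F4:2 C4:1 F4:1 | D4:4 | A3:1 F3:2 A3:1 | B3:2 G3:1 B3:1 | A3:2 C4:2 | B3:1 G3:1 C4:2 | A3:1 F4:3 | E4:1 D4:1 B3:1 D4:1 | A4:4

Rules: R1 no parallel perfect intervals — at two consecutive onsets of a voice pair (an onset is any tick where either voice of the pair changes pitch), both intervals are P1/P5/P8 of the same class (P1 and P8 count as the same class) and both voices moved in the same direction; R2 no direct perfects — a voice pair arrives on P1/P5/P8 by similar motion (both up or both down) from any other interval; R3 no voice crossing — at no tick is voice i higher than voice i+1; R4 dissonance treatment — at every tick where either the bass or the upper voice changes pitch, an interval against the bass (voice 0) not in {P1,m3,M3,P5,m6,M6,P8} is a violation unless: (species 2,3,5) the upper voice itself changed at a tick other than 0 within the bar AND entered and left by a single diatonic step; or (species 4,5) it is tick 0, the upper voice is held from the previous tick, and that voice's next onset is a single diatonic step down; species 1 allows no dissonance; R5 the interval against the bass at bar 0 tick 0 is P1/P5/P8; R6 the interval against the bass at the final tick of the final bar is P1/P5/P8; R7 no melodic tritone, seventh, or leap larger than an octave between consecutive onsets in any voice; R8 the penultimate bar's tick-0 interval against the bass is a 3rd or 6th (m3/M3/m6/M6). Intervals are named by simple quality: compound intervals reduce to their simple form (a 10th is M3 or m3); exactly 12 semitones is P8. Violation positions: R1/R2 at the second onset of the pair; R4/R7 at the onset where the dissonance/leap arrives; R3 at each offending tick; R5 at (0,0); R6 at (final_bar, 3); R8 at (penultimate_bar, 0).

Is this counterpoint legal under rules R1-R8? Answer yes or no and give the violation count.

No (8 violations)

bar 0: v0=A3 v1=A4 (P8)
bar 1: v0=G3 v1=G4 (P8)
bar 2: v0=A3 v1=F4 (m6)
bar 3: v0=F3 v1=D4 (M6)
bar 4: v0=D3 v1=A3 (P5)
bar 5: v0=E3 v1=B3 (P5)
bar 6: v0=F3 v1=A3 (M3)
bar 7: v0=E3 v1=B3 (P5)
bar 8: v0=F3 v1=A3 (M3)
bar 9: v0=G3 v1=E4 (M6)
bar 10: v0=A3 v1=A4 (P8)
  R1 @ bar1.0: A3/A4 P8 -> G3/G4 P8 similar
  R3 @ bar1.1: G3 above F3
  R4 @ bar1.1: G3/F3 M2 untreated
  R7 @ bar1.1: G4->F3 leap 14st
  R2 @ bar4.0: F3/D4 M6 -> D3/A3 P5 similar
  R1 @ bar5.0: D3/A3 P5 -> E3/B3 P5 similar
  R1 @ bar7.0: F3/C4 P5 -> E3/B3 P5 similar
  R2 @ bar10.0: G3/D4 P5 -> A3/A4 P8 similar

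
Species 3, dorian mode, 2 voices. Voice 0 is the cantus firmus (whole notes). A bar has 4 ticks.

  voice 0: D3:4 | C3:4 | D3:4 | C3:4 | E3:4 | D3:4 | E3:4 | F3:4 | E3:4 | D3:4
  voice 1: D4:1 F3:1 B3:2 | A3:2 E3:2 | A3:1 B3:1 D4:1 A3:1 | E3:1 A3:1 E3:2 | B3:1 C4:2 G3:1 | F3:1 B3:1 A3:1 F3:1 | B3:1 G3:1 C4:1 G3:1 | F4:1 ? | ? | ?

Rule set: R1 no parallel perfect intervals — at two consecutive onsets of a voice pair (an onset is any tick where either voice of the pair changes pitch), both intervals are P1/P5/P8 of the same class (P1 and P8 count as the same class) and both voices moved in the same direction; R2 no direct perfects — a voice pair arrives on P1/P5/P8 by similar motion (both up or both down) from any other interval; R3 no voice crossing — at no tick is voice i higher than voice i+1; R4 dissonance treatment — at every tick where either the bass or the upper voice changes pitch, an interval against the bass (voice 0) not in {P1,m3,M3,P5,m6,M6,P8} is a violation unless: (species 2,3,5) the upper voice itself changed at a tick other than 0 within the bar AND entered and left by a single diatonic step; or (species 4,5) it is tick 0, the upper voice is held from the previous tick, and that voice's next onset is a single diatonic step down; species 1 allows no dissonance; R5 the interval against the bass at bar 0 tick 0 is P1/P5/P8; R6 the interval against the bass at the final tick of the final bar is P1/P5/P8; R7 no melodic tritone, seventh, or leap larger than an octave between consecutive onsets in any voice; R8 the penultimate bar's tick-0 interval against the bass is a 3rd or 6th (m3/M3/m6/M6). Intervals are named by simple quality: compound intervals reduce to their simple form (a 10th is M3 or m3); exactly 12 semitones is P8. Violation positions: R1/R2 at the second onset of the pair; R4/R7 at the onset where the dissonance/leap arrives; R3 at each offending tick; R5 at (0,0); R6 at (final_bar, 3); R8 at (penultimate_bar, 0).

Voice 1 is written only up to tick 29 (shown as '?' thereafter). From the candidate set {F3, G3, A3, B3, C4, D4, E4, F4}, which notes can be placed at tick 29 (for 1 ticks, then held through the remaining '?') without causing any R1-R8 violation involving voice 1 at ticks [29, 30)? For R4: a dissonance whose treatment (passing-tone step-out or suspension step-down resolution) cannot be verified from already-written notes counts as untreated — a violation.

F3: legal
G3: violates R4,R7
A3: legal
B3: violates R4,R7
C4: legal
D4: legal
E4: violates R4
F4: legal

{A3, C4, D4, F3, F4}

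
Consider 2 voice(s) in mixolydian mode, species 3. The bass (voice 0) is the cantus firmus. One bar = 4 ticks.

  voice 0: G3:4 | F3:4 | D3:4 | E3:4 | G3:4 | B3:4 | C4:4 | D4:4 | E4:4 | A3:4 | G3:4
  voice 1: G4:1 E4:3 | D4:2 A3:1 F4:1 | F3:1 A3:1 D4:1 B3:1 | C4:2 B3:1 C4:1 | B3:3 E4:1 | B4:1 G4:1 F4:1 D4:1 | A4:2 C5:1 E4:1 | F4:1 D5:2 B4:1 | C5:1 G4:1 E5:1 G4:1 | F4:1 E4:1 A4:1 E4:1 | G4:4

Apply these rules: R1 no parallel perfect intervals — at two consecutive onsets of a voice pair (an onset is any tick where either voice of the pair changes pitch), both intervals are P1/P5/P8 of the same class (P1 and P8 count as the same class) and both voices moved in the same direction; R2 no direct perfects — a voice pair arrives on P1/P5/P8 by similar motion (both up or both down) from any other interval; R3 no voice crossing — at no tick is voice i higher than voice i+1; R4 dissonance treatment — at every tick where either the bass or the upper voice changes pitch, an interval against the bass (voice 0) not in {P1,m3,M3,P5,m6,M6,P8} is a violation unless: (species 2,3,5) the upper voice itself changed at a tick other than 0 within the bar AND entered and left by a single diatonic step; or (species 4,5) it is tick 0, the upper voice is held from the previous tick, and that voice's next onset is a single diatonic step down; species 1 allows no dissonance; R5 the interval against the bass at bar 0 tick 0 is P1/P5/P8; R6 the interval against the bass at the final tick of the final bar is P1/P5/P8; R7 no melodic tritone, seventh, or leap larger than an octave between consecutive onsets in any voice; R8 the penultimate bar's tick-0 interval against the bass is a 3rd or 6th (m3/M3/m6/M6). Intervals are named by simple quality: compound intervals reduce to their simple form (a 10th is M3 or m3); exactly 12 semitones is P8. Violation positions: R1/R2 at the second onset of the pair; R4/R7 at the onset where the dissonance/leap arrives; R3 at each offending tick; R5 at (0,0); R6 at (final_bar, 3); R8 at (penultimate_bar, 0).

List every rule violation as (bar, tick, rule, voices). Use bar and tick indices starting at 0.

(5, 0, R2, (0, 1))
(5, 2, R4, (0, 1))

bar 0: v0=G3 v1=G4 downbeat P8
bar 1: v0=F3 v1=D4 downbeat M6
bar 2: v0=D3 v1=F3 downbeat m3
bar 3: v0=E3 v1=C4 downbeat m6
bar 4: v0=G3 v1=B3 downbeat M3
bar 5: v0=B3 v1=B4 downbeat P8
bar 6: v0=C4 v1=A4 downbeat M6
bar 7: v0=D4 v1=F4 downbeat m3
bar 8: v0=E4 v1=C5 downbeat m6
bar 9: v0=A3 v1=F4 downbeat m6
bar 10: v0=G3 v1=G4 downbeat P8
  -> R2 @ bar 5 tick 0 v(0, 1): G3/E4 M6 -> B3/B4 P8 similar
  -> R4 @ bar 5 tick 2 v(0, 1): B3/F4 TT untreated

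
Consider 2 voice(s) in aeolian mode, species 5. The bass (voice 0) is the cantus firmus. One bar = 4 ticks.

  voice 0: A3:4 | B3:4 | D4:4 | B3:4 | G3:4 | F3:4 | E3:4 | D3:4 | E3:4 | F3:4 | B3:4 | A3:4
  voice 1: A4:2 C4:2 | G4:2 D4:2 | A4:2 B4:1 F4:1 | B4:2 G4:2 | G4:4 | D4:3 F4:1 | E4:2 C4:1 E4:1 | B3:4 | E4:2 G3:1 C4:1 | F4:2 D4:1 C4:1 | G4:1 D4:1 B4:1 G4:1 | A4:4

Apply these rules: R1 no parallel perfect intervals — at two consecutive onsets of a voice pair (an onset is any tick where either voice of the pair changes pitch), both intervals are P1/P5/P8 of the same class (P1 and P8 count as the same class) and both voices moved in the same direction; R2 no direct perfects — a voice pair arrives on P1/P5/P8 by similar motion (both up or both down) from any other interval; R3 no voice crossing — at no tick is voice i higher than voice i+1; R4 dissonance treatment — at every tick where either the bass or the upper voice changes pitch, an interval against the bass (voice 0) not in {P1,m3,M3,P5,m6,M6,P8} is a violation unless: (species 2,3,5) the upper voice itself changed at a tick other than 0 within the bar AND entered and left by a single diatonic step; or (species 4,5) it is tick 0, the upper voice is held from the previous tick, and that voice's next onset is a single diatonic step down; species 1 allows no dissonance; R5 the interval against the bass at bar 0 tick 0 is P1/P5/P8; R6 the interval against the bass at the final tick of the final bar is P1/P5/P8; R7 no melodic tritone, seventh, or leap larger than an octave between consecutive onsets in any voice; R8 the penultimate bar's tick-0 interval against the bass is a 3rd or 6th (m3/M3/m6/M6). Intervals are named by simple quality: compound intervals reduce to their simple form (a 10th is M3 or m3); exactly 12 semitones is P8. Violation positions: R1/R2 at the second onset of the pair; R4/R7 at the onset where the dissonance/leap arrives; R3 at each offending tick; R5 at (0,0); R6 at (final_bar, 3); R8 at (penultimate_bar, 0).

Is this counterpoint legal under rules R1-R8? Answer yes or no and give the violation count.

No (7 violations)

bar 0: v0=A3 v1=A4 (P8)
bar 1: v0=B3 v1=G4 (m6)
bar 2: v0=D4 v1=A4 (P5)
bar 3: v0=B3 v1=B4 (P8)
bar 4: v0=G3 v1=G4 (P8)
bar 5: v0=F3 v1=D4 (M6)
bar 6: v0=E3 v1=E4 (P8)
bar 7: v0=D3 v1=B3 (M6)
bar 8: v0=E3 v1=E4 (P8)
bar 9: v0=F3 v1=F4 (P8)
bar 10: v0=B3 v1=G4 (m6)
bar 11: v0=A3 v1=A4 (P8)
  R2 @ bar2.0: B3/D4 m3 -> D4/A4 P5 similar
  R7 @ bar2.3: B4->F4 leap 6st
  R7 @ bar3.0: F4->B4 leap 6st
  R1 @ bar6.0: F3/F4 P8 -> E3/E4 P8 similar
  R2 @ bar8.0: D3/B3 M6 -> E3/E4 P8 similar
  R2 @ bar9.0: E3/C4 m6 -> F3/F4 P8 similar
  R7 @ bar10.0: F3->B3 leap 6st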